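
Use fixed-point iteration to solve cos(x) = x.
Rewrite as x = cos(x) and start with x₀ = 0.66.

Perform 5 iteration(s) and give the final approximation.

Equation: cos(x) = x
Fixed-point form: x = cos(x)
x₀ = 0.66

x_1 = g(0.660000) = 0.789992
x_2 = g(0.789992) = 0.703851
x_3 = g(0.703851) = 0.762356
x_4 = g(0.762356) = 0.723211
x_5 = g(0.723211) = 0.749685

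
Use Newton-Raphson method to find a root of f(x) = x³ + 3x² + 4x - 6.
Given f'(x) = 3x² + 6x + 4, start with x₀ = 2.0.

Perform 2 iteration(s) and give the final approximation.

f(x) = x³ + 3x² + 4x - 6
f'(x) = 3x² + 6x + 4
x₀ = 2.0

Newton-Raphson formula: x_{n+1} = x_n - f(x_n)/f'(x_n)

Iteration 1:
  f(2.000000) = 22.000000
  f'(2.000000) = 28.000000
  x_1 = 2.000000 - 22.000000/28.000000 = 1.214286
Iteration 2:
  f(1.214286) = 5.071064
  f'(1.214286) = 15.709184
  x_2 = 1.214286 - 5.071064/15.709184 = 0.891477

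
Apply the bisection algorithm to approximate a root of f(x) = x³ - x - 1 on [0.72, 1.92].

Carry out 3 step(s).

f(x) = x³ - x - 1
Initial interval: [0.72, 1.92]

Iteration 1:
  c_1 = (0.720000 + 1.920000)/2 = 1.320000
  f(c_1) = f(1.320000) = -0.020032
  f(a) × f(c) ≥ 0, new interval: [1.320000, 1.920000]
Iteration 2:
  c_2 = (1.320000 + 1.920000)/2 = 1.620000
  f(c_2) = f(1.620000) = 1.631528
  f(a) × f(c) < 0, new interval: [1.320000, 1.620000]
Iteration 3:
  c_3 = (1.320000 + 1.620000)/2 = 1.470000
  f(c_3) = f(1.470000) = 0.706523
  f(a) × f(c) < 0, new interval: [1.320000, 1.470000]

After 3 iteration(s), the approximation is c_3 = 1.470000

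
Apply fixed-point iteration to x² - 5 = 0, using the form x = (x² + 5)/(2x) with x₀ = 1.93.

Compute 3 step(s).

Equation: x² - 5 = 0
Fixed-point form: x = (x² + 5)/(2x)
x₀ = 1.93

x_1 = g(1.930000) = 2.260337
x_2 = g(2.260337) = 2.236198
x_3 = g(2.236198) = 2.236068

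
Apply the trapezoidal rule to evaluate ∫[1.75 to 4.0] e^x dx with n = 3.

f(x) = e^x
a = 1.75, b = 4.0, n = 3
h = (b - a)/n = 0.750000

Trapezoidal rule: (h/2)[f(x₀) + 2f(x₁) + 2f(x₂) + ... + f(xₙ)]

x_0 = 1.7500, f(x_0) = 5.754603, coefficient = 1
x_1 = 2.5000, f(x_1) = 12.182494, coefficient = 2
x_2 = 3.2500, f(x_2) = 25.790340, coefficient = 2
x_3 = 4.0000, f(x_3) = 54.598150, coefficient = 1

I ≈ (0.750000/2) × 136.298420 = 51.111908
Exact value: 48.843547
Error: 2.268360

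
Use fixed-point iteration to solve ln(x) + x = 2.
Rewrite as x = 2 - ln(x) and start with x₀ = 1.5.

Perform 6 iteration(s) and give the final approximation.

Equation: ln(x) + x = 2
Fixed-point form: x = 2 - ln(x)
x₀ = 1.5

x_1 = g(1.500000) = 1.594535
x_2 = g(1.594535) = 1.533418
x_3 = g(1.533418) = 1.572501
x_4 = g(1.572501) = 1.547333
x_5 = g(1.547333) = 1.563467
x_6 = g(1.563467) = 1.553094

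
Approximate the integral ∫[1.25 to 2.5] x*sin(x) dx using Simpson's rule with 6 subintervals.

f(x) = x*sin(x)
a = 1.25, b = 2.5, n = 6
h = (b - a)/n = 0.208333

Simpson's rule: (h/3)[f(x₀) + 4f(x₁) + 2f(x₂) + ... + f(xₙ)]

x_0 = 1.2500, f(x_0) = 1.186231, coefficient = 1
x_1 = 1.4583, f(x_1) = 1.449121, coefficient = 4
x_2 = 1.6667, f(x_2) = 1.659013, coefficient = 2
x_3 = 1.8750, f(x_3) = 1.788911, coefficient = 4
x_4 = 2.0833, f(x_4) = 1.815632, coefficient = 2
x_5 = 2.2917, f(x_5) = 1.721572, coefficient = 4
x_6 = 2.5000, f(x_6) = 1.496180, coefficient = 1

I ≈ (0.208333/3) × 29.470116 = 2.046536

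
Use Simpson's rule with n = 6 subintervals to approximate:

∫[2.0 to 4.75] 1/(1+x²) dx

f(x) = 1/(1+x²)
a = 2.0, b = 4.75, n = 6
h = (b - a)/n = 0.458333

Simpson's rule: (h/3)[f(x₀) + 4f(x₁) + 2f(x₂) + ... + f(xₙ)]

x_0 = 2.0000, f(x_0) = 0.200000, coefficient = 1
x_1 = 2.4583, f(x_1) = 0.141977, coefficient = 4
x_2 = 2.9167, f(x_2) = 0.105186, coefficient = 2
x_3 = 3.3750, f(x_3) = 0.080706, coefficient = 4
x_4 = 3.8333, f(x_4) = 0.063717, coefficient = 2
x_5 = 4.2917, f(x_5) = 0.051498, coefficient = 4
x_6 = 4.7500, f(x_6) = 0.042440, coefficient = 1

I ≈ (0.458333/3) × 1.676969 = 0.256204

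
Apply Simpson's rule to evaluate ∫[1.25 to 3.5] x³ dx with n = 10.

f(x) = x³
a = 1.25, b = 3.5, n = 10
h = (b - a)/n = 0.225000

Simpson's rule: (h/3)[f(x₀) + 4f(x₁) + 2f(x₂) + ... + f(xₙ)]

x_0 = 1.2500, f(x_0) = 1.953125, coefficient = 1
x_1 = 1.4750, f(x_1) = 3.209047, coefficient = 4
x_2 = 1.7000, f(x_2) = 4.913000, coefficient = 2
x_3 = 1.9250, f(x_3) = 7.133328, coefficient = 4
x_4 = 2.1500, f(x_4) = 9.938375, coefficient = 2
x_5 = 2.3750, f(x_5) = 13.396484, coefficient = 4
x_6 = 2.6000, f(x_6) = 17.576000, coefficient = 2
x_7 = 2.8250, f(x_7) = 22.545266, coefficient = 4
x_8 = 3.0500, f(x_8) = 28.372625, coefficient = 2
x_9 = 3.2750, f(x_9) = 35.126422, coefficient = 4
x_10 = 3.5000, f(x_10) = 42.875000, coefficient = 1

I ≈ (0.225000/3) × 492.070312 = 36.905273
Exact value: 36.905273
Error: 0.000000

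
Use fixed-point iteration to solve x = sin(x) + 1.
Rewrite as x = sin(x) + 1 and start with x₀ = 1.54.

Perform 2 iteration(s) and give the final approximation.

Equation: x = sin(x) + 1
Fixed-point form: x = sin(x) + 1
x₀ = 1.54

x_1 = g(1.540000) = 1.999526
x_2 = g(1.999526) = 1.909495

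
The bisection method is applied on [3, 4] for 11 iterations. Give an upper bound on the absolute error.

Bisection error bound: |error| ≤ (b-a)/2^n
|error| ≤ (4 - 3)/2^11 = 1/2^11
|error| ≤ 0.0004882812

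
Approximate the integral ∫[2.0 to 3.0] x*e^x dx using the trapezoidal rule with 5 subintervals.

f(x) = x*e^x
a = 2.0, b = 3.0, n = 5
h = (b - a)/n = 0.200000

Trapezoidal rule: (h/2)[f(x₀) + 2f(x₁) + 2f(x₂) + ... + f(xₙ)]

x_0 = 2.0000, f(x_0) = 14.778112, coefficient = 1
x_1 = 2.2000, f(x_1) = 19.855030, coefficient = 2
x_2 = 2.4000, f(x_2) = 26.455623, coefficient = 2
x_3 = 2.6000, f(x_3) = 35.005719, coefficient = 2
x_4 = 2.8000, f(x_4) = 46.045011, coefficient = 2
x_5 = 3.0000, f(x_5) = 60.256611, coefficient = 1

I ≈ (0.200000/2) × 329.757489 = 32.975749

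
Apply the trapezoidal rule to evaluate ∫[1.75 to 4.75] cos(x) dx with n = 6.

f(x) = cos(x)
a = 1.75, b = 4.75, n = 6
h = (b - a)/n = 0.500000

Trapezoidal rule: (h/2)[f(x₀) + 2f(x₁) + 2f(x₂) + ... + f(xₙ)]

x_0 = 1.7500, f(x_0) = -0.178246, coefficient = 1
x_1 = 2.2500, f(x_1) = -0.628174, coefficient = 2
x_2 = 2.7500, f(x_2) = -0.924302, coefficient = 2
x_3 = 3.2500, f(x_3) = -0.994130, coefficient = 2
x_4 = 3.7500, f(x_4) = -0.820559, coefficient = 2
x_5 = 4.2500, f(x_5) = -0.446087, coefficient = 2
x_6 = 4.7500, f(x_6) = 0.037602, coefficient = 1

I ≈ (0.500000/2) × -7.767149 = -1.941787
Exact value: -1.983279
Error: 0.041491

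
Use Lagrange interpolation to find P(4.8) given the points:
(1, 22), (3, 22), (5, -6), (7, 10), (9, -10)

Lagrange interpolation formula:
P(x) = Σ yᵢ × Lᵢ(x)
where Lᵢ(x) = Π_{j≠i} (x - xⱼ)/(xᵢ - xⱼ)

L_0(4.8) = (4.8 - 3)/(1 - 3) × (4.8 - 5)/(1 - 5) × (4.8 - 7)/(1 - 7) × (4.8 - 9)/(1 - 9) = -0.008663
L_1(4.8) = (4.8 - 1)/(3 - 1) × (4.8 - 5)/(3 - 5) × (4.8 - 7)/(3 - 7) × (4.8 - 9)/(3 - 9) = 0.073150
L_2(4.8) = (4.8 - 1)/(5 - 1) × (4.8 - 3)/(5 - 3) × (4.8 - 7)/(5 - 7) × (4.8 - 9)/(5 - 9) = 0.987525
L_3(4.8) = (4.8 - 1)/(7 - 1) × (4.8 - 3)/(7 - 3) × (4.8 - 5)/(7 - 5) × (4.8 - 9)/(7 - 9) = -0.059850
L_4(4.8) = (4.8 - 1)/(9 - 1) × (4.8 - 3)/(9 - 3) × (4.8 - 5)/(9 - 5) × (4.8 - 7)/(9 - 7) = 0.007838

P(4.8) = 22×L_0(4.8) + 22×L_1(4.8) + (-6)×L_2(4.8) + 10×L_3(4.8) + (-10)×L_4(4.8)
P(4.8) = -5.183300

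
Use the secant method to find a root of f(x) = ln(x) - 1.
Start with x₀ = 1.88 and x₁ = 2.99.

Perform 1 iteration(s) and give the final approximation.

f(x) = ln(x) - 1
x₀ = 1.88, x₁ = 2.99

Secant formula: x_{n+1} = x_n - f(x_n)(x_n - x_{n-1})/(f(x_n) - f(x_{n-1}))

Iteration 1:
  f(1.880000) = -0.368728
  f(2.990000) = 0.095273
  x_2 = 2.990000 - 0.095273×(2.990000 - 1.880000)/(0.095273 - (-0.368728))
       = 2.762084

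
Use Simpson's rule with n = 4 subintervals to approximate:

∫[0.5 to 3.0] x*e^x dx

f(x) = x*e^x
a = 0.5, b = 3.0, n = 4
h = (b - a)/n = 0.625000

Simpson's rule: (h/3)[f(x₀) + 4f(x₁) + 2f(x₂) + ... + f(xₙ)]

x_0 = 0.5000, f(x_0) = 0.824361, coefficient = 1
x_1 = 1.1250, f(x_1) = 3.465244, coefficient = 4
x_2 = 1.7500, f(x_2) = 10.070555, coefficient = 2
x_3 = 2.3750, f(x_3) = 25.533656, coefficient = 4
x_4 = 3.0000, f(x_4) = 60.256611, coefficient = 1

I ≈ (0.625000/3) × 197.217682 = 41.087017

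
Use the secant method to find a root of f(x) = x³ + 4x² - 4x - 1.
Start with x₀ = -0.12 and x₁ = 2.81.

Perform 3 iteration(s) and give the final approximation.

f(x) = x³ + 4x² - 4x - 1
x₀ = -0.12, x₁ = 2.81

Secant formula: x_{n+1} = x_n - f(x_n)(x_n - x_{n-1})/(f(x_n) - f(x_{n-1}))

Iteration 1:
  f(-0.120000) = -0.464128
  f(2.810000) = 41.532441
  x_2 = 2.810000 - 41.532441×(2.810000 - (-0.120000))/(41.532441 - (-0.464128))
       = -0.087619
Iteration 2:
  f(2.810000) = 41.532441
  f(-0.087619) = -0.619489
  x_3 = -0.087619 - (-0.619489)×(-0.087619 - 2.810000)/(-0.619489 - 41.532441)
       = -0.045034
Iteration 3:
  f(-0.087619) = -0.619489
  f(-0.045034) = -0.811844
  x_4 = -0.045034 - (-0.811844)×(-0.045034 - (-0.087619))/(-0.811844 - (-0.619489))
       = -0.224766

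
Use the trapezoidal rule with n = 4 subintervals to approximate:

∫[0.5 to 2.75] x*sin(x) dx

f(x) = x*sin(x)
a = 0.5, b = 2.75, n = 4
h = (b - a)/n = 0.562500

Trapezoidal rule: (h/2)[f(x₀) + 2f(x₁) + 2f(x₂) + ... + f(xₙ)]

x_0 = 0.5000, f(x_0) = 0.239713, coefficient = 1
x_1 = 1.0625, f(x_1) = 0.928173, coefficient = 2
x_2 = 1.6250, f(x_2) = 1.622613, coefficient = 2
x_3 = 2.1875, f(x_3) = 1.784539, coefficient = 2
x_4 = 2.7500, f(x_4) = 1.049568, coefficient = 1

I ≈ (0.562500/2) × 9.959932 = 2.801231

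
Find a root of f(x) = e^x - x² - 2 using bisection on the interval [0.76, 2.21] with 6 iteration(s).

f(x) = e^x - x² - 2
Initial interval: [0.76, 2.21]

Iteration 1:
  c_1 = (0.760000 + 2.210000)/2 = 1.485000
  f(c_1) = f(1.485000) = 0.209740
  f(a) × f(c) < 0, new interval: [0.760000, 1.485000]
Iteration 2:
  c_2 = (0.760000 + 1.485000)/2 = 1.122500
  f(c_2) = f(1.122500) = -0.187480
  f(a) × f(c) ≥ 0, new interval: [1.122500, 1.485000]
Iteration 3:
  c_3 = (1.122500 + 1.485000)/2 = 1.303750
  f(c_3) = f(1.303750) = -0.016682
  f(a) × f(c) ≥ 0, new interval: [1.303750, 1.485000]
Iteration 4:
  c_4 = (1.303750 + 1.485000)/2 = 1.394375
  f(c_4) = f(1.394375) = 0.088172
  f(a) × f(c) < 0, new interval: [1.303750, 1.394375]
Iteration 5:
  c_5 = (1.303750 + 1.394375)/2 = 1.349063
  f(c_5) = f(1.349063) = 0.033841
  f(a) × f(c) < 0, new interval: [1.303750, 1.349063]
Iteration 6:
  c_6 = (1.303750 + 1.349063)/2 = 1.326406
  f(c_6) = f(1.326406) = 0.008126
  f(a) × f(c) < 0, new interval: [1.303750, 1.326406]

After 6 iteration(s), the approximation is c_6 = 1.326406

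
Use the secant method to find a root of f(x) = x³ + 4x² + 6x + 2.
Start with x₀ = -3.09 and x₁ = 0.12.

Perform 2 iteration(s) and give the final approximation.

f(x) = x³ + 4x² + 6x + 2
x₀ = -3.09, x₁ = 0.12

Secant formula: x_{n+1} = x_n - f(x_n)(x_n - x_{n-1})/(f(x_n) - f(x_{n-1}))

Iteration 1:
  f(-3.090000) = -7.851229
  f(0.120000) = 2.779328
  x_2 = 0.120000 - 2.779328×(0.120000 - (-3.090000))/(2.779328 - (-7.851229))
       = -0.719245
Iteration 2:
  f(0.120000) = 2.779328
  f(-0.719245) = -0.618292
  x_3 = -0.719245 - (-0.618292)×(-0.719245 - 0.120000)/(-0.618292 - 2.779328)
       = -0.566521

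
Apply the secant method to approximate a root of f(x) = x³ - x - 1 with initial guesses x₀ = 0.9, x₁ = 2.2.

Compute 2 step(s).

f(x) = x³ - x - 1
x₀ = 0.9, x₁ = 2.2

Secant formula: x_{n+1} = x_n - f(x_n)(x_n - x_{n-1})/(f(x_n) - f(x_{n-1}))

Iteration 1:
  f(0.900000) = -1.171000
  f(2.200000) = 7.448000
  x_2 = 2.200000 - 7.448000×(2.200000 - 0.900000)/(7.448000 - (-1.171000))
       = 1.076621
Iteration 2:
  f(2.200000) = 7.448000
  f(1.076621) = -0.828695
  x_3 = 1.076621 - (-0.828695)×(1.076621 - 2.200000)/(-0.828695 - 7.448000)
       = 1.189098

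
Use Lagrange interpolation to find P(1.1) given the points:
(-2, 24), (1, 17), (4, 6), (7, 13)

Lagrange interpolation formula:
P(x) = Σ yᵢ × Lᵢ(x)
where Lᵢ(x) = Π_{j≠i} (x - xⱼ)/(xᵢ - xⱼ)

L_0(1.1) = (1.1 - 1)/(-2 - 1) × (1.1 - 4)/(-2 - 4) × (1.1 - 7)/(-2 - 7) = -0.010562
L_1(1.1) = (1.1 - (-2))/(1 - (-2)) × (1.1 - 4)/(1 - 4) × (1.1 - 7)/(1 - 7) = 0.982241
L_2(1.1) = (1.1 - (-2))/(4 - (-2)) × (1.1 - 1)/(4 - 1) × (1.1 - 7)/(4 - 7) = 0.033870
L_3(1.1) = (1.1 - (-2))/(7 - (-2)) × (1.1 - 1)/(7 - 1) × (1.1 - 4)/(7 - 4) = -0.005549

P(1.1) = 24×L_0(1.1) + 17×L_1(1.1) + 6×L_2(1.1) + 13×L_3(1.1)
P(1.1) = 16.575691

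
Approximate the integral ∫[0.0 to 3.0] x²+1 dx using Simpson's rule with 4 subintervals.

f(x) = x²+1
a = 0.0, b = 3.0, n = 4
h = (b - a)/n = 0.750000

Simpson's rule: (h/3)[f(x₀) + 4f(x₁) + 2f(x₂) + ... + f(xₙ)]

x_0 = 0.0000, f(x_0) = 1.000000, coefficient = 1
x_1 = 0.7500, f(x_1) = 1.562500, coefficient = 4
x_2 = 1.5000, f(x_2) = 3.250000, coefficient = 2
x_3 = 2.2500, f(x_3) = 6.062500, coefficient = 4
x_4 = 3.0000, f(x_4) = 10.000000, coefficient = 1

I ≈ (0.750000/3) × 48.000000 = 12.000000
Exact value: 12.000000
Error: 0.000000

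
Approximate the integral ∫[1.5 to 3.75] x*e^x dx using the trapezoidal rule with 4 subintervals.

f(x) = x*e^x
a = 1.5, b = 3.75, n = 4
h = (b - a)/n = 0.562500

Trapezoidal rule: (h/2)[f(x₀) + 2f(x₁) + 2f(x₂) + ... + f(xₙ)]

x_0 = 1.5000, f(x_0) = 6.722534, coefficient = 1
x_1 = 2.0625, f(x_1) = 16.222819, coefficient = 2
x_2 = 2.6250, f(x_2) = 36.237007, coefficient = 2
x_3 = 3.1875, f(x_3) = 77.226056, coefficient = 2
x_4 = 3.7500, f(x_4) = 159.454058, coefficient = 1

I ≈ (0.562500/2) × 425.548355 = 119.685475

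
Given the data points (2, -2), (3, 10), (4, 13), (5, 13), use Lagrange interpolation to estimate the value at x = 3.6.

Lagrange interpolation formula:
P(x) = Σ yᵢ × Lᵢ(x)
where Lᵢ(x) = Π_{j≠i} (x - xⱼ)/(xᵢ - xⱼ)

L_0(3.6) = (3.6 - 3)/(2 - 3) × (3.6 - 4)/(2 - 4) × (3.6 - 5)/(2 - 5) = -0.056000
L_1(3.6) = (3.6 - 2)/(3 - 2) × (3.6 - 4)/(3 - 4) × (3.6 - 5)/(3 - 5) = 0.448000
L_2(3.6) = (3.6 - 2)/(4 - 2) × (3.6 - 3)/(4 - 3) × (3.6 - 5)/(4 - 5) = 0.672000
L_3(3.6) = (3.6 - 2)/(5 - 2) × (3.6 - 3)/(5 - 3) × (3.6 - 4)/(5 - 4) = -0.064000

P(3.6) = (-2)×L_0(3.6) + 10×L_1(3.6) + 13×L_2(3.6) + 13×L_3(3.6)
P(3.6) = 12.496000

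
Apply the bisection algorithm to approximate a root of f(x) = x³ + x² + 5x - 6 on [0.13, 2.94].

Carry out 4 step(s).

f(x) = x³ + x² + 5x - 6
Initial interval: [0.13, 2.94]

Iteration 1:
  c_1 = (0.130000 + 2.940000)/2 = 1.535000
  f(c_1) = f(1.535000) = 7.648030
  f(a) × f(c) < 0, new interval: [0.130000, 1.535000]
Iteration 2:
  c_2 = (0.130000 + 1.535000)/2 = 0.832500
  f(c_2) = f(0.832500) = -0.567474
  f(a) × f(c) ≥ 0, new interval: [0.832500, 1.535000]
Iteration 3:
  c_3 = (0.832500 + 1.535000)/2 = 1.183750
  f(c_3) = f(1.183750) = 2.978760
  f(a) × f(c) < 0, new interval: [0.832500, 1.183750]
Iteration 4:
  c_4 = (0.832500 + 1.183750)/2 = 1.008125
  f(c_4) = f(1.008125) = 1.081515
  f(a) × f(c) < 0, new interval: [0.832500, 1.008125]

After 4 iteration(s), the approximation is c_4 = 1.008125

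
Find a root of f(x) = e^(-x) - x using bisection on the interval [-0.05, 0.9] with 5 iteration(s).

f(x) = e^(-x) - x
Initial interval: [-0.05, 0.9]

Iteration 1:
  c_1 = (-0.050000 + 0.900000)/2 = 0.425000
  f(c_1) = f(0.425000) = 0.228770
  f(a) × f(c) ≥ 0, new interval: [0.425000, 0.900000]
Iteration 2:
  c_2 = (0.425000 + 0.900000)/2 = 0.662500
  f(c_2) = f(0.662500) = -0.146939
  f(a) × f(c) < 0, new interval: [0.425000, 0.662500]
Iteration 3:
  c_3 = (0.425000 + 0.662500)/2 = 0.543750
  f(c_3) = f(0.543750) = 0.036817
  f(a) × f(c) ≥ 0, new interval: [0.543750, 0.662500]
Iteration 4:
  c_4 = (0.543750 + 0.662500)/2 = 0.603125
  f(c_4) = f(0.603125) = -0.056026
  f(a) × f(c) < 0, new interval: [0.543750, 0.603125]
Iteration 5:
  c_5 = (0.543750 + 0.603125)/2 = 0.573437
  f(c_5) = f(0.573437) = -0.009853
  f(a) × f(c) < 0, new interval: [0.543750, 0.573437]

After 5 iteration(s), the approximation is c_5 = 0.573437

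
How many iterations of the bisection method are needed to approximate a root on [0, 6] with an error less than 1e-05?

We need (b-a)/2^n ≤ 1e-05
(6 - 0)/2^n ≤ 1e-05
6/2^n ≤ 1e-05
2^n ≥ 600000
n ≥ log₂(600000) = 19.19
n ≥ 20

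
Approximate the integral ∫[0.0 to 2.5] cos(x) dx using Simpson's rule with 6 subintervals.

f(x) = cos(x)
a = 0.0, b = 2.5, n = 6
h = (b - a)/n = 0.416667

Simpson's rule: (h/3)[f(x₀) + 4f(x₁) + 2f(x₂) + ... + f(xₙ)]

x_0 = 0.0000, f(x_0) = 1.000000, coefficient = 1
x_1 = 0.4167, f(x_1) = 0.914443, coefficient = 4
x_2 = 0.8333, f(x_2) = 0.672412, coefficient = 2
x_3 = 1.2500, f(x_3) = 0.315322, coefficient = 4
x_4 = 1.6667, f(x_4) = -0.095724, coefficient = 2
x_5 = 2.0833, f(x_5) = -0.490390, coefficient = 4
x_6 = 2.5000, f(x_6) = -0.801144, coefficient = 1

I ≈ (0.416667/3) × 4.309736 = 0.598574
Exact value: 0.598472
Error: 0.000102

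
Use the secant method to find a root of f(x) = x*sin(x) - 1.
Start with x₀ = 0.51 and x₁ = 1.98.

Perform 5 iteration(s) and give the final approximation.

f(x) = x*sin(x) - 1
x₀ = 0.51, x₁ = 1.98

Secant formula: x_{n+1} = x_n - f(x_n)(x_n - x_{n-1})/(f(x_n) - f(x_{n-1}))

Iteration 1:
  f(0.510000) = -0.751030
  f(1.980000) = 0.816527
  x_2 = 1.980000 - 0.816527×(1.980000 - 0.510000)/(0.816527 - (-0.751030))
       = 1.214289
Iteration 2:
  f(1.980000) = 0.816527
  f(1.214289) = 0.137937
  x_3 = 1.214289 - 0.137937×(1.214289 - 1.980000)/(0.137937 - 0.816527)
       = 1.058644
Iteration 3:
  f(1.214289) = 0.137937
  f(1.058644) = -0.077189
  x_4 = 1.058644 - (-0.077189)×(1.058644 - 1.214289)/(-0.077189 - 0.137937)
       = 1.114491
Iteration 4:
  f(1.058644) = -0.077189
  f(1.114491) = 0.000463
  x_5 = 1.114491 - 0.000463×(1.114491 - 1.058644)/(0.000463 - (-0.077189))
       = 1.114158
Iteration 5:
  f(1.114491) = 0.000463
  f(1.114158) = 0.000001
  x_6 = 1.114158 - 0.000001×(1.114158 - 1.114491)/(0.000001 - 0.000463)
       = 1.114157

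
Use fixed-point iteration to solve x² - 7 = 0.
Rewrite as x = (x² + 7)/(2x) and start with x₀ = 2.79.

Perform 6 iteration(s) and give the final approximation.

Equation: x² - 7 = 0
Fixed-point form: x = (x² + 7)/(2x)
x₀ = 2.79

x_1 = g(2.790000) = 2.649480
x_2 = g(2.649480) = 2.645754
x_3 = g(2.645754) = 2.645751
x_4 = g(2.645751) = 2.645751
x_5 = g(2.645751) = 2.645751
x_6 = g(2.645751) = 2.645751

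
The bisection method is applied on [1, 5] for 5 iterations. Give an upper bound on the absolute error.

Bisection error bound: |error| ≤ (b-a)/2^n
|error| ≤ (5 - 1)/2^5 = 4/2^5
|error| ≤ 0.1250000000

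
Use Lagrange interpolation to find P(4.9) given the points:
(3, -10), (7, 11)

Lagrange interpolation formula:
P(x) = Σ yᵢ × Lᵢ(x)
where Lᵢ(x) = Π_{j≠i} (x - xⱼ)/(xᵢ - xⱼ)

L_0(4.9) = (4.9 - 7)/(3 - 7) = 0.525000
L_1(4.9) = (4.9 - 3)/(7 - 3) = 0.475000

P(4.9) = (-10)×L_0(4.9) + 11×L_1(4.9)
P(4.9) = -0.025000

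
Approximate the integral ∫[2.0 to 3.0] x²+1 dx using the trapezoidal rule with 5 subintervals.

f(x) = x²+1
a = 2.0, b = 3.0, n = 5
h = (b - a)/n = 0.200000

Trapezoidal rule: (h/2)[f(x₀) + 2f(x₁) + 2f(x₂) + ... + f(xₙ)]

x_0 = 2.0000, f(x_0) = 5.000000, coefficient = 1
x_1 = 2.2000, f(x_1) = 5.840000, coefficient = 2
x_2 = 2.4000, f(x_2) = 6.760000, coefficient = 2
x_3 = 2.6000, f(x_3) = 7.760000, coefficient = 2
x_4 = 2.8000, f(x_4) = 8.840000, coefficient = 2
x_5 = 3.0000, f(x_5) = 10.000000, coefficient = 1

I ≈ (0.200000/2) × 73.400000 = 7.340000
Exact value: 7.333333
Error: 0.006667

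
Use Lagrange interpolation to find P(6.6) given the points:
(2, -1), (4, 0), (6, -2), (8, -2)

Lagrange interpolation formula:
P(x) = Σ yᵢ × Lᵢ(x)
where Lᵢ(x) = Π_{j≠i} (x - xⱼ)/(xᵢ - xⱼ)

L_0(6.6) = (6.6 - 4)/(2 - 4) × (6.6 - 6)/(2 - 6) × (6.6 - 8)/(2 - 8) = 0.045500
L_1(6.6) = (6.6 - 2)/(4 - 2) × (6.6 - 6)/(4 - 6) × (6.6 - 8)/(4 - 8) = -0.241500
L_2(6.6) = (6.6 - 2)/(6 - 2) × (6.6 - 4)/(6 - 4) × (6.6 - 8)/(6 - 8) = 1.046500
L_3(6.6) = (6.6 - 2)/(8 - 2) × (6.6 - 4)/(8 - 4) × (6.6 - 6)/(8 - 6) = 0.149500

P(6.6) = (-1)×L_0(6.6) + 0×L_1(6.6) + (-2)×L_2(6.6) + (-2)×L_3(6.6)
P(6.6) = -2.437500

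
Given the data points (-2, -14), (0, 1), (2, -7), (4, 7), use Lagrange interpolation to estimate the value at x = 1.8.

Lagrange interpolation formula:
P(x) = Σ yᵢ × Lᵢ(x)
where Lᵢ(x) = Π_{j≠i} (x - xⱼ)/(xᵢ - xⱼ)

L_0(1.8) = (1.8 - 0)/(-2 - 0) × (1.8 - 2)/(-2 - 2) × (1.8 - 4)/(-2 - 4) = -0.016500
L_1(1.8) = (1.8 - (-2))/(0 - (-2)) × (1.8 - 2)/(0 - 2) × (1.8 - 4)/(0 - 4) = 0.104500
L_2(1.8) = (1.8 - (-2))/(2 - (-2)) × (1.8 - 0)/(2 - 0) × (1.8 - 4)/(2 - 4) = 0.940500
L_3(1.8) = (1.8 - (-2))/(4 - (-2)) × (1.8 - 0)/(4 - 0) × (1.8 - 2)/(4 - 2) = -0.028500

P(1.8) = (-14)×L_0(1.8) + 1×L_1(1.8) + (-7)×L_2(1.8) + 7×L_3(1.8)
P(1.8) = -6.447500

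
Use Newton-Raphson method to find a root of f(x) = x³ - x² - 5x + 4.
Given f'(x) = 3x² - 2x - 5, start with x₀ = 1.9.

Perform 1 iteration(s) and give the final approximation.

f(x) = x³ - x² - 5x + 4
f'(x) = 3x² - 2x - 5
x₀ = 1.9

Newton-Raphson formula: x_{n+1} = x_n - f(x_n)/f'(x_n)

Iteration 1:
  f(1.900000) = -2.251000
  f'(1.900000) = 2.030000
  x_1 = 1.900000 - (-2.251000)/2.030000 = 3.008867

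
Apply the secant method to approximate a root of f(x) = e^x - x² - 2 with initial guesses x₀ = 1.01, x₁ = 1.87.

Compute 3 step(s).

f(x) = e^x - x² - 2
x₀ = 1.01, x₁ = 1.87

Secant formula: x_{n+1} = x_n - f(x_n)(x_n - x_{n-1})/(f(x_n) - f(x_{n-1}))

Iteration 1:
  f(1.010000) = -0.274499
  f(1.870000) = 0.991396
  x_2 = 1.870000 - 0.991396×(1.870000 - 1.010000)/(0.991396 - (-0.274499))
       = 1.196484
Iteration 2:
  f(1.870000) = 0.991396
  f(1.196484) = -0.123110
  x_3 = 1.196484 - (-0.123110)×(1.196484 - 1.870000)/(-0.123110 - 0.991396)
       = 1.270882
Iteration 3:
  f(1.196484) = -0.123110
  f(1.270882) = -0.051147
  x_4 = 1.270882 - (-0.051147)×(1.270882 - 1.196484)/(-0.051147 - (-0.123110))
       = 1.323759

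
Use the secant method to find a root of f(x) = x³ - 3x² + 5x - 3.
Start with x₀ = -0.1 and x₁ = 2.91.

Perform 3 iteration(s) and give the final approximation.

f(x) = x³ - 3x² + 5x - 3
x₀ = -0.1, x₁ = 2.91

Secant formula: x_{n+1} = x_n - f(x_n)(x_n - x_{n-1})/(f(x_n) - f(x_{n-1}))

Iteration 1:
  f(-0.100000) = -3.531000
  f(2.910000) = 10.787871
  x_2 = 2.910000 - 10.787871×(2.910000 - (-0.100000))/(10.787871 - (-3.531000))
       = 0.642259
Iteration 2:
  f(2.910000) = 10.787871
  f(0.642259) = -0.761265
  x_3 = 0.642259 - (-0.761265)×(0.642259 - 2.910000)/(-0.761265 - 10.787871)
       = 0.791738
Iteration 3:
  f(0.642259) = -0.761265
  f(0.791738) = -0.425557
  x_4 = 0.791738 - (-0.425557)×(0.791738 - 0.642259)/(-0.425557 - (-0.761265))
       = 0.981223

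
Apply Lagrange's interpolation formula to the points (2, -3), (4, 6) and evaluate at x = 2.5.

Lagrange interpolation formula:
P(x) = Σ yᵢ × Lᵢ(x)
where Lᵢ(x) = Π_{j≠i} (x - xⱼ)/(xᵢ - xⱼ)

L_0(2.5) = (2.5 - 4)/(2 - 4) = 0.750000
L_1(2.5) = (2.5 - 2)/(4 - 2) = 0.250000

P(2.5) = (-3)×L_0(2.5) + 6×L_1(2.5)
P(2.5) = -0.750000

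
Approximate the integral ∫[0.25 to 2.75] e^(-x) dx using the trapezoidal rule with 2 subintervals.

f(x) = e^(-x)
a = 0.25, b = 2.75, n = 2
h = (b - a)/n = 1.250000

Trapezoidal rule: (h/2)[f(x₀) + 2f(x₁) + 2f(x₂) + ... + f(xₙ)]

x_0 = 0.2500, f(x_0) = 0.778801, coefficient = 1
x_1 = 1.5000, f(x_1) = 0.223130, coefficient = 2
x_2 = 2.7500, f(x_2) = 0.063928, coefficient = 1

I ≈ (1.250000/2) × 1.288989 = 0.805618
Exact value: 0.714873
Error: 0.090745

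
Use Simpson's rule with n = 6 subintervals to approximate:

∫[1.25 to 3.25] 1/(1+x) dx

f(x) = 1/(1+x)
a = 1.25, b = 3.25, n = 6
h = (b - a)/n = 0.333333

Simpson's rule: (h/3)[f(x₀) + 4f(x₁) + 2f(x₂) + ... + f(xₙ)]

x_0 = 1.2500, f(x_0) = 0.444444, coefficient = 1
x_1 = 1.5833, f(x_1) = 0.387097, coefficient = 4
x_2 = 1.9167, f(x_2) = 0.342857, coefficient = 2
x_3 = 2.2500, f(x_3) = 0.307692, coefficient = 4
x_4 = 2.5833, f(x_4) = 0.279070, coefficient = 2
x_5 = 2.9167, f(x_5) = 0.255319, coefficient = 4
x_6 = 3.2500, f(x_6) = 0.235294, coefficient = 1

I ≈ (0.333333/3) × 5.724025 = 0.636003
Exact value: 0.635989
Error: 0.000014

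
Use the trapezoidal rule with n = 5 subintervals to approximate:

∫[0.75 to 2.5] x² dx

f(x) = x²
a = 0.75, b = 2.5, n = 5
h = (b - a)/n = 0.350000

Trapezoidal rule: (h/2)[f(x₀) + 2f(x₁) + 2f(x₂) + ... + f(xₙ)]

x_0 = 0.7500, f(x_0) = 0.562500, coefficient = 1
x_1 = 1.1000, f(x_1) = 1.210000, coefficient = 2
x_2 = 1.4500, f(x_2) = 2.102500, coefficient = 2
x_3 = 1.8000, f(x_3) = 3.240000, coefficient = 2
x_4 = 2.1500, f(x_4) = 4.622500, coefficient = 2
x_5 = 2.5000, f(x_5) = 6.250000, coefficient = 1

I ≈ (0.350000/2) × 29.162500 = 5.103437
Exact value: 5.067708
Error: 0.035729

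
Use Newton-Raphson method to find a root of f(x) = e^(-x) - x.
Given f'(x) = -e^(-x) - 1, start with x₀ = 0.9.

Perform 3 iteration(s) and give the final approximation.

f(x) = e^(-x) - x
f'(x) = -e^(-x) - 1
x₀ = 0.9

Newton-Raphson formula: x_{n+1} = x_n - f(x_n)/f'(x_n)

Iteration 1:
  f(0.900000) = -0.493430
  f'(0.900000) = -1.406570
  x_1 = 0.900000 - (-0.493430)/(-1.406570) = 0.549196
Iteration 2:
  f(0.549196) = 0.028218
  f'(0.549196) = -1.577414
  x_2 = 0.549196 - 0.028218/(-1.577414) = 0.567085
Iteration 3:
  f(0.567085) = 0.000092
  f'(0.567085) = -1.567177
  x_3 = 0.567085 - 0.000092/(-1.567177) = 0.567143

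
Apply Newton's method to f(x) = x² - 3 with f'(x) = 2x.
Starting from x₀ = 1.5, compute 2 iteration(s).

f(x) = x² - 3
f'(x) = 2x
x₀ = 1.5

Newton-Raphson formula: x_{n+1} = x_n - f(x_n)/f'(x_n)

Iteration 1:
  f(1.500000) = -0.750000
  f'(1.500000) = 3.000000
  x_1 = 1.500000 - (-0.750000)/3.000000 = 1.750000
Iteration 2:
  f(1.750000) = 0.062500
  f'(1.750000) = 3.500000
  x_2 = 1.750000 - 0.062500/3.500000 = 1.732143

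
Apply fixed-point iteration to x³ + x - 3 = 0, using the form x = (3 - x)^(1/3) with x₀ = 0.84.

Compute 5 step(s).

Equation: x³ + x - 3 = 0
Fixed-point form: x = (3 - x)^(1/3)
x₀ = 0.84

x_1 = g(0.840000) = 1.292661
x_2 = g(1.292661) = 1.195198
x_3 = g(1.195198) = 1.217521
x_4 = g(1.217521) = 1.212481
x_5 = g(1.212481) = 1.213622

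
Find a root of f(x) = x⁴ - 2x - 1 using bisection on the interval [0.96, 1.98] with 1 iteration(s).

f(x) = x⁴ - 2x - 1
Initial interval: [0.96, 1.98]

Iteration 1:
  c_1 = (0.960000 + 1.980000)/2 = 1.470000
  f(c_1) = f(1.470000) = 0.729489
  f(a) × f(c) < 0, new interval: [0.960000, 1.470000]

After 1 iteration(s), the approximation is c_1 = 1.470000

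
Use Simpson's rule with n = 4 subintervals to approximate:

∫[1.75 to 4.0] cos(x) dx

f(x) = cos(x)
a = 1.75, b = 4.0, n = 4
h = (b - a)/n = 0.562500

Simpson's rule: (h/3)[f(x₀) + 4f(x₁) + 2f(x₂) + ... + f(xₙ)]

x_0 = 1.7500, f(x_0) = -0.178246, coefficient = 1
x_1 = 2.3125, f(x_1) = -0.675545, coefficient = 4
x_2 = 2.8750, f(x_2) = -0.964674, coefficient = 2
x_3 = 3.4375, f(x_3) = -0.956538, coefficient = 4
x_4 = 4.0000, f(x_4) = -0.653644, coefficient = 1

I ≈ (0.562500/3) × -9.289570 = -1.741794
Exact value: -1.740788
Error: 0.001006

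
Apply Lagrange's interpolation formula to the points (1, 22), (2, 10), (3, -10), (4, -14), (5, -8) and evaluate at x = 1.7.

Lagrange interpolation formula:
P(x) = Σ yᵢ × Lᵢ(x)
where Lᵢ(x) = Π_{j≠i} (x - xⱼ)/(xᵢ - xⱼ)

L_0(1.7) = (1.7 - 2)/(1 - 2) × (1.7 - 3)/(1 - 3) × (1.7 - 4)/(1 - 4) × (1.7 - 5)/(1 - 5) = 0.123338
L_1(1.7) = (1.7 - 1)/(2 - 1) × (1.7 - 3)/(2 - 3) × (1.7 - 4)/(2 - 4) × (1.7 - 5)/(2 - 5) = 1.151150
L_2(1.7) = (1.7 - 1)/(3 - 1) × (1.7 - 2)/(3 - 2) × (1.7 - 4)/(3 - 4) × (1.7 - 5)/(3 - 5) = -0.398475
L_3(1.7) = (1.7 - 1)/(4 - 1) × (1.7 - 2)/(4 - 2) × (1.7 - 3)/(4 - 3) × (1.7 - 5)/(4 - 5) = 0.150150
L_4(1.7) = (1.7 - 1)/(5 - 1) × (1.7 - 2)/(5 - 2) × (1.7 - 3)/(5 - 3) × (1.7 - 4)/(5 - 4) = -0.026163

P(1.7) = 22×L_0(1.7) + 10×L_1(1.7) + (-10)×L_2(1.7) + (-14)×L_3(1.7) + (-8)×L_4(1.7)
P(1.7) = 16.316875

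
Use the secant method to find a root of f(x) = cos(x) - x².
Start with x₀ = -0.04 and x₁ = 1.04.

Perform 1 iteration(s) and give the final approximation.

f(x) = cos(x) - x²
x₀ = -0.04, x₁ = 1.04

Secant formula: x_{n+1} = x_n - f(x_n)(x_n - x_{n-1})/(f(x_n) - f(x_{n-1}))

Iteration 1:
  f(-0.040000) = 0.997600
  f(1.040000) = -0.575380
  x_2 = 1.040000 - (-0.575380)×(1.040000 - (-0.040000))/(-0.575380 - 0.997600)
       = 0.644947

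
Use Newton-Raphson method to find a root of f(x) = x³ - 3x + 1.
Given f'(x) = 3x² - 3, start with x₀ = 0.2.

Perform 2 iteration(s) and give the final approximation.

f(x) = x³ - 3x + 1
f'(x) = 3x² - 3
x₀ = 0.2

Newton-Raphson formula: x_{n+1} = x_n - f(x_n)/f'(x_n)

Iteration 1:
  f(0.200000) = 0.408000
  f'(0.200000) = -2.880000
  x_1 = 0.200000 - 0.408000/(-2.880000) = 0.341667
Iteration 2:
  f(0.341667) = 0.014885
  f'(0.341667) = -2.649792
  x_2 = 0.341667 - 0.014885/(-2.649792) = 0.347284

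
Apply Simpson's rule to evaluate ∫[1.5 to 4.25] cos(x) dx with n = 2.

f(x) = cos(x)
a = 1.5, b = 4.25, n = 2
h = (b - a)/n = 1.375000

Simpson's rule: (h/3)[f(x₀) + 4f(x₁) + 2f(x₂) + ... + f(xₙ)]

x_0 = 1.5000, f(x_0) = 0.070737, coefficient = 1
x_1 = 2.8750, f(x_1) = -0.964674, coefficient = 4
x_2 = 4.2500, f(x_2) = -0.446087, coefficient = 1

I ≈ (1.375000/3) × -4.234047 = -1.940605
Exact value: -1.892484
Error: 0.048120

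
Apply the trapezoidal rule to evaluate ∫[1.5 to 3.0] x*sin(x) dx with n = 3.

f(x) = x*sin(x)
a = 1.5, b = 3.0, n = 3
h = (b - a)/n = 0.500000

Trapezoidal rule: (h/2)[f(x₀) + 2f(x₁) + 2f(x₂) + ... + f(xₙ)]

x_0 = 1.5000, f(x_0) = 1.496242, coefficient = 1
x_1 = 2.0000, f(x_1) = 1.818595, coefficient = 2
x_2 = 2.5000, f(x_2) = 1.496180, coefficient = 2
x_3 = 3.0000, f(x_3) = 0.423360, coefficient = 1

I ≈ (0.500000/2) × 8.549153 = 2.137288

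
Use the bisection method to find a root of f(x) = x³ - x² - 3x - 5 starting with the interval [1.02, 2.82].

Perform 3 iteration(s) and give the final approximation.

f(x) = x³ - x² - 3x - 5
Initial interval: [1.02, 2.82]

Iteration 1:
  c_1 = (1.020000 + 2.820000)/2 = 1.920000
  f(c_1) = f(1.920000) = -7.368512
  f(a) × f(c) ≥ 0, new interval: [1.920000, 2.820000]
Iteration 2:
  c_2 = (1.920000 + 2.820000)/2 = 2.370000
  f(c_2) = f(2.370000) = -4.414847
  f(a) × f(c) ≥ 0, new interval: [2.370000, 2.820000]
Iteration 3:
  c_3 = (2.370000 + 2.820000)/2 = 2.595000
  f(c_3) = f(2.595000) = -2.044230
  f(a) × f(c) ≥ 0, new interval: [2.595000, 2.820000]

After 3 iteration(s), the approximation is c_3 = 2.595000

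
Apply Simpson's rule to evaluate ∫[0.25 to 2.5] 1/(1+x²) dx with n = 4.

f(x) = 1/(1+x²)
a = 0.25, b = 2.5, n = 4
h = (b - a)/n = 0.562500

Simpson's rule: (h/3)[f(x₀) + 4f(x₁) + 2f(x₂) + ... + f(xₙ)]

x_0 = 0.2500, f(x_0) = 0.941176, coefficient = 1
x_1 = 0.8125, f(x_1) = 0.602353, coefficient = 4
x_2 = 1.3750, f(x_2) = 0.345946, coefficient = 2
x_3 = 1.9375, f(x_3) = 0.210353, coefficient = 4
x_4 = 2.5000, f(x_4) = 0.137931, coefficient = 1

I ≈ (0.562500/3) × 5.021824 = 0.941592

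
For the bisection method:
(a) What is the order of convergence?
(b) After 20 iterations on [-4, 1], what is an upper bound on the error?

(a) Bisection has linear (order 1) convergence; the error is halved each step.

(b) Error bound = (b-a)/2^n = (1 - (-4))/2^{20}
    = 5/2^{20}

(a) 1 (linear); (b) error ≤ 4.77e-06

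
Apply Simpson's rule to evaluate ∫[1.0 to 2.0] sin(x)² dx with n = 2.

f(x) = sin(x)²
a = 1.0, b = 2.0, n = 2
h = (b - a)/n = 0.500000

Simpson's rule: (h/3)[f(x₀) + 4f(x₁) + 2f(x₂) + ... + f(xₙ)]

x_0 = 1.0000, f(x_0) = 0.708073, coefficient = 1
x_1 = 1.5000, f(x_1) = 0.994996, coefficient = 4
x_2 = 2.0000, f(x_2) = 0.826822, coefficient = 1

I ≈ (0.500000/3) × 5.514880 = 0.919147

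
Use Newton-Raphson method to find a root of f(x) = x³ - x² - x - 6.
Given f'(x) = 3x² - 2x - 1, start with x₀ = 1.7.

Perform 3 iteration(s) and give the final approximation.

f(x) = x³ - x² - x - 6
f'(x) = 3x² - 2x - 1
x₀ = 1.7

Newton-Raphson formula: x_{n+1} = x_n - f(x_n)/f'(x_n)

Iteration 1:
  f(1.700000) = -5.677000
  f'(1.700000) = 4.270000
  x_1 = 1.700000 - (-5.677000)/4.270000 = 3.029508
Iteration 2:
  f(3.029508) = 9.597155
  f'(3.029508) = 20.474743
  x_2 = 3.029508 - 9.597155/20.474743 = 2.560777
Iteration 3:
  f(2.560777) = 1.674138
  f'(2.560777) = 13.551180
  x_3 = 2.560777 - 1.674138/13.551180 = 2.437235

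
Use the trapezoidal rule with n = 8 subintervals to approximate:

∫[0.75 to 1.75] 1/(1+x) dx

f(x) = 1/(1+x)
a = 0.75, b = 1.75, n = 8
h = (b - a)/n = 0.125000

Trapezoidal rule: (h/2)[f(x₀) + 2f(x₁) + 2f(x₂) + ... + f(xₙ)]

x_0 = 0.7500, f(x_0) = 0.571429, coefficient = 1
x_1 = 0.8750, f(x_1) = 0.533333, coefficient = 2
x_2 = 1.0000, f(x_2) = 0.500000, coefficient = 2
x_3 = 1.1250, f(x_3) = 0.470588, coefficient = 2
x_4 = 1.2500, f(x_4) = 0.444444, coefficient = 2
x_5 = 1.3750, f(x_5) = 0.421053, coefficient = 2
x_6 = 1.5000, f(x_6) = 0.400000, coefficient = 2
x_7 = 1.6250, f(x_7) = 0.380952, coefficient = 2
x_8 = 1.7500, f(x_8) = 0.363636, coefficient = 1

I ≈ (0.125000/2) × 7.235807 = 0.452238
Exact value: 0.451985
Error: 0.000253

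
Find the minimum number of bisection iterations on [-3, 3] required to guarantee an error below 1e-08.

We need (b-a)/2^n ≤ 1e-08
(3 - (-3))/2^n ≤ 1e-08
6/2^n ≤ 1e-08
2^n ≥ 600000000
n ≥ log₂(600000000) = 29.16
n ≥ 30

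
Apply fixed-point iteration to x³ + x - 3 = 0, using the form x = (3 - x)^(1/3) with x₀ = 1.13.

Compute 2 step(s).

Equation: x³ + x - 3 = 0
Fixed-point form: x = (3 - x)^(1/3)
x₀ = 1.13

x_1 = g(1.130000) = 1.232009
x_2 = g(1.232009) = 1.209187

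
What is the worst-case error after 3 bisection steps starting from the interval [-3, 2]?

Bisection error bound: |error| ≤ (b-a)/2^n
|error| ≤ (2 - (-3))/2^3 = 5/2^3
|error| ≤ 0.6250000000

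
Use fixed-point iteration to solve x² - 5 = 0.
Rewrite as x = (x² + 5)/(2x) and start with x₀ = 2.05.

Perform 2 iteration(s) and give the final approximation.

Equation: x² - 5 = 0
Fixed-point form: x = (x² + 5)/(2x)
x₀ = 2.05

x_1 = g(2.050000) = 2.244512
x_2 = g(2.244512) = 2.236084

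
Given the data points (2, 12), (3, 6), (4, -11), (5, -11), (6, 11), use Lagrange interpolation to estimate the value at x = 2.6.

Lagrange interpolation formula:
P(x) = Σ yᵢ × Lᵢ(x)
where Lᵢ(x) = Π_{j≠i} (x - xⱼ)/(xᵢ - xⱼ)

L_0(2.6) = (2.6 - 3)/(2 - 3) × (2.6 - 4)/(2 - 4) × (2.6 - 5)/(2 - 5) × (2.6 - 6)/(2 - 6) = 0.190400
L_1(2.6) = (2.6 - 2)/(3 - 2) × (2.6 - 4)/(3 - 4) × (2.6 - 5)/(3 - 5) × (2.6 - 6)/(3 - 6) = 1.142400
L_2(2.6) = (2.6 - 2)/(4 - 2) × (2.6 - 3)/(4 - 3) × (2.6 - 5)/(4 - 5) × (2.6 - 6)/(4 - 6) = -0.489600
L_3(2.6) = (2.6 - 2)/(5 - 2) × (2.6 - 3)/(5 - 3) × (2.6 - 4)/(5 - 4) × (2.6 - 6)/(5 - 6) = 0.190400
L_4(2.6) = (2.6 - 2)/(6 - 2) × (2.6 - 3)/(6 - 3) × (2.6 - 4)/(6 - 4) × (2.6 - 5)/(6 - 5) = -0.033600

P(2.6) = 12×L_0(2.6) + 6×L_1(2.6) + (-11)×L_2(2.6) + (-11)×L_3(2.6) + 11×L_4(2.6)
P(2.6) = 12.060800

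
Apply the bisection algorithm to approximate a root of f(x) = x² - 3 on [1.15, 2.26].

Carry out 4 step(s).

f(x) = x² - 3
Initial interval: [1.15, 2.26]

Iteration 1:
  c_1 = (1.150000 + 2.260000)/2 = 1.705000
  f(c_1) = f(1.705000) = -0.092975
  f(a) × f(c) ≥ 0, new interval: [1.705000, 2.260000]
Iteration 2:
  c_2 = (1.705000 + 2.260000)/2 = 1.982500
  f(c_2) = f(1.982500) = 0.930306
  f(a) × f(c) < 0, new interval: [1.705000, 1.982500]
Iteration 3:
  c_3 = (1.705000 + 1.982500)/2 = 1.843750
  f(c_3) = f(1.843750) = 0.399414
  f(a) × f(c) < 0, new interval: [1.705000, 1.843750]
Iteration 4:
  c_4 = (1.705000 + 1.843750)/2 = 1.774375
  f(c_4) = f(1.774375) = 0.148407
  f(a) × f(c) < 0, new interval: [1.705000, 1.774375]

After 4 iteration(s), the approximation is c_4 = 1.774375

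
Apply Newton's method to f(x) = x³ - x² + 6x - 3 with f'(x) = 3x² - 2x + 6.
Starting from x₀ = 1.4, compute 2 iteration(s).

f(x) = x³ - x² + 6x - 3
f'(x) = 3x² - 2x + 6
x₀ = 1.4

Newton-Raphson formula: x_{n+1} = x_n - f(x_n)/f'(x_n)

Iteration 1:
  f(1.400000) = 6.184000
  f'(1.400000) = 9.080000
  x_1 = 1.400000 - 6.184000/9.080000 = 0.718943
Iteration 2:
  f(0.718943) = 1.168384
  f'(0.718943) = 6.112750
  x_2 = 0.718943 - 1.168384/6.112750 = 0.527804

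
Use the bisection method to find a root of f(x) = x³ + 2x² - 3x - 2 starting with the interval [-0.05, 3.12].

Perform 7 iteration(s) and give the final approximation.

f(x) = x³ + 2x² - 3x - 2
Initial interval: [-0.05, 3.12]

Iteration 1:
  c_1 = (-0.050000 + 3.120000)/2 = 1.535000
  f(c_1) = f(1.535000) = 1.724255
  f(a) × f(c) < 0, new interval: [-0.050000, 1.535000]
Iteration 2:
  c_2 = (-0.050000 + 1.535000)/2 = 0.742500
  f(c_2) = f(0.742500) = -2.715543
  f(a) × f(c) ≥ 0, new interval: [0.742500, 1.535000]
Iteration 3:
  c_3 = (0.742500 + 1.535000)/2 = 1.138750
  f(c_3) = f(1.138750) = -1.346071
  f(a) × f(c) ≥ 0, new interval: [1.138750, 1.535000]
Iteration 4:
  c_4 = (1.138750 + 1.535000)/2 = 1.336875
  f(c_4) = f(1.336875) = -0.046846
  f(a) × f(c) ≥ 0, new interval: [1.336875, 1.535000]
Iteration 5:
  c_5 = (1.336875 + 1.535000)/2 = 1.435938
  f(c_5) = f(1.435938) = 0.776804
  f(a) × f(c) < 0, new interval: [1.336875, 1.435938]
Iteration 6:
  c_6 = (1.336875 + 1.435938)/2 = 1.386406
  f(c_6) = f(1.386406) = 0.349868
  f(a) × f(c) < 0, new interval: [1.336875, 1.386406]
Iteration 7:
  c_7 = (1.336875 + 1.386406)/2 = 1.361641
  f(c_7) = f(1.361641) = 0.147779
  f(a) × f(c) < 0, new interval: [1.336875, 1.361641]

After 7 iteration(s), the approximation is c_7 = 1.361641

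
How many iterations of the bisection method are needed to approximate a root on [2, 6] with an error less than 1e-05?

We need (b-a)/2^n ≤ 1e-05
(6 - 2)/2^n ≤ 1e-05
4/2^n ≤ 1e-05
2^n ≥ 400000
n ≥ log₂(400000) = 18.61
n ≥ 19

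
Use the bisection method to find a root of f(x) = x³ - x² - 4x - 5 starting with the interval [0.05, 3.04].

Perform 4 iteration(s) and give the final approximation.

f(x) = x³ - x² - 4x - 5
Initial interval: [0.05, 3.04]

Iteration 1:
  c_1 = (0.050000 + 3.040000)/2 = 1.545000
  f(c_1) = f(1.545000) = -9.879071
  f(a) × f(c) ≥ 0, new interval: [1.545000, 3.040000]
Iteration 2:
  c_2 = (1.545000 + 3.040000)/2 = 2.292500
  f(c_2) = f(2.292500) = -7.377194
  f(a) × f(c) ≥ 0, new interval: [2.292500, 3.040000]
Iteration 3:
  c_3 = (2.292500 + 3.040000)/2 = 2.666250
  f(c_3) = f(2.666250) = -3.819814
  f(a) × f(c) ≥ 0, new interval: [2.666250, 3.040000]
Iteration 4:
  c_4 = (2.666250 + 3.040000)/2 = 2.853125
  f(c_4) = f(2.853125) = -1.327465
  f(a) × f(c) ≥ 0, new interval: [2.853125, 3.040000]

After 4 iteration(s), the approximation is c_4 = 2.853125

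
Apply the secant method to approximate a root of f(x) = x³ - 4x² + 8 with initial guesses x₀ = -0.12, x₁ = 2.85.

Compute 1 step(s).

f(x) = x³ - 4x² + 8
x₀ = -0.12, x₁ = 2.85

Secant formula: x_{n+1} = x_n - f(x_n)(x_n - x_{n-1})/(f(x_n) - f(x_{n-1}))

Iteration 1:
  f(-0.120000) = 7.940672
  f(2.850000) = -1.340875
  x_2 = 2.850000 - (-1.340875)×(2.850000 - (-0.120000))/(-1.340875 - 7.940672)
       = 2.420934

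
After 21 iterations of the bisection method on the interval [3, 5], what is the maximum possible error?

Bisection error bound: |error| ≤ (b-a)/2^n
|error| ≤ (5 - 3)/2^21 = 2/2^21
|error| ≤ 0.0000009537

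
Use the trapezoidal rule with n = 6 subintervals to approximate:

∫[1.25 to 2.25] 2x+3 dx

f(x) = 2x+3
a = 1.25, b = 2.25, n = 6
h = (b - a)/n = 0.166667

Trapezoidal rule: (h/2)[f(x₀) + 2f(x₁) + 2f(x₂) + ... + f(xₙ)]

x_0 = 1.2500, f(x_0) = 5.500000, coefficient = 1
x_1 = 1.4167, f(x_1) = 5.833333, coefficient = 2
x_2 = 1.5833, f(x_2) = 6.166667, coefficient = 2
x_3 = 1.7500, f(x_3) = 6.500000, coefficient = 2
x_4 = 1.9167, f(x_4) = 6.833333, coefficient = 2
x_5 = 2.0833, f(x_5) = 7.166667, coefficient = 2
x_6 = 2.2500, f(x_6) = 7.500000, coefficient = 1

I ≈ (0.166667/2) × 78.000000 = 6.500000
Exact value: 6.500000
Error: 0.000000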